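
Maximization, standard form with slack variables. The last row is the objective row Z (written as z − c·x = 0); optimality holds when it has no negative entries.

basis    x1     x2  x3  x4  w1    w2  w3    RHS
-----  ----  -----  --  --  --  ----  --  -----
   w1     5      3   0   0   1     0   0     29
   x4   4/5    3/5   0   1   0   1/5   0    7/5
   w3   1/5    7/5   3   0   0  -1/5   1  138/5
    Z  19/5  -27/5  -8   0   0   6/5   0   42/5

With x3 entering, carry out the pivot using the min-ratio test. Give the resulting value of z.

82

Ratio test on column x3 — row 1: entry 0 ≤ 0; row 2: entry 0 ≤ 0; row 3: (138/5)/3 = 46/5. Minimum is 46/5 at row 3 (w3 leaves); pivot element 3.
Pivot on row 3; the Z-row RHS becomes 42/5 − (-8)·(46/5) = 82.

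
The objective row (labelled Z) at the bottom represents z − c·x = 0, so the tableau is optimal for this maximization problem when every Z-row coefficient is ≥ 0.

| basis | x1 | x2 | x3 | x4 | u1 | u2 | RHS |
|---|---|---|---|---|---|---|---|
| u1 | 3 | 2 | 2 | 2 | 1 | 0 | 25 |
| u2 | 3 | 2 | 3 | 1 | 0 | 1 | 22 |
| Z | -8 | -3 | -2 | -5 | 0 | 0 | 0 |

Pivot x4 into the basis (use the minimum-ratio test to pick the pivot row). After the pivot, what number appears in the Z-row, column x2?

2

Ratio test on column x4 — row 1: 25/2 = 25/2; row 2: 22/1 = 22. Minimum is 25/2 at row 1 (u1 leaves); pivot element 2.
Divide row 1 by 2; eliminate column x4 from the other rows.
Z-row update in column x2: -3 − (-5)·1 = 2.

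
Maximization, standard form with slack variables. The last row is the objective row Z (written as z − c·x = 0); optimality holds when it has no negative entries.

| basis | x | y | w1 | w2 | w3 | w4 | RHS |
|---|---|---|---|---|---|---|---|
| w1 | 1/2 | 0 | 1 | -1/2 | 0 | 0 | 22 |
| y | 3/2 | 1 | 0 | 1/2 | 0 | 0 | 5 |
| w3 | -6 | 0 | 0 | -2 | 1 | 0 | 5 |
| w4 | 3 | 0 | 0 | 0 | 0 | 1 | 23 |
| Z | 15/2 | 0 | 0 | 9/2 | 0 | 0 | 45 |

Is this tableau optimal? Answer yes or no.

yes

Every Z-row coefficient is ≥ 0, so the tableau is optimal.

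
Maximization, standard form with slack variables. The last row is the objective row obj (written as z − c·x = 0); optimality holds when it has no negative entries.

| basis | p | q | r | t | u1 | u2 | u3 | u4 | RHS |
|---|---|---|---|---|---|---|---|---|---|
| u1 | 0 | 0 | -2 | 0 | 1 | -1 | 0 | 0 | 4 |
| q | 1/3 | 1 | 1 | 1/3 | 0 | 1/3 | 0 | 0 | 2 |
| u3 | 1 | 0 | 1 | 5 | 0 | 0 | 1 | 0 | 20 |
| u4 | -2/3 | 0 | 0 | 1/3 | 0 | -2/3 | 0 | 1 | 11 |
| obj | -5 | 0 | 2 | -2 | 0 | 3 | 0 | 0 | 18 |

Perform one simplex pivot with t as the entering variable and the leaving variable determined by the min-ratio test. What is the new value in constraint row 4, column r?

Ratio test on column t — row 1: entry 0 ≤ 0; row 2: 2/(1/3) = 6; row 3: 20/5 = 4; row 4: 11/(1/3) = 33. Minimum is 4 at row 3 (u3 leaves); pivot element 5.
Divide row 3 by 5; eliminate column t from the other rows.
Row 4 update in column r: 0 − (1/3)·(1/5) = -1/15.

-1/15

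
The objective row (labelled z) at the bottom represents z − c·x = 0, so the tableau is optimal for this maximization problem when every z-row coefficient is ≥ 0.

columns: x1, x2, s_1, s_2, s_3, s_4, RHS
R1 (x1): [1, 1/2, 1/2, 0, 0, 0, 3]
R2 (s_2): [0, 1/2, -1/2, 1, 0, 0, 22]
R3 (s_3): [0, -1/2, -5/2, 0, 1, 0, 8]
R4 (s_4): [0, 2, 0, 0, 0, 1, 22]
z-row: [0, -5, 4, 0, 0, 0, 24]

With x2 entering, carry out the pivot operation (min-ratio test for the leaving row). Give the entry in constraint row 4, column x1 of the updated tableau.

Ratio test on column x2 — row 1: 3/(1/2) = 6; row 2: 22/(1/2) = 44; row 3: entry -1/2 ≤ 0; row 4: 22/2 = 11. Minimum is 6 at row 1 (x1 leaves); pivot element 1/2.
Divide row 1 by 1/2; eliminate column x2 from the other rows.
Row 4 update in column x1: 0 − 2·2 = -4.

-4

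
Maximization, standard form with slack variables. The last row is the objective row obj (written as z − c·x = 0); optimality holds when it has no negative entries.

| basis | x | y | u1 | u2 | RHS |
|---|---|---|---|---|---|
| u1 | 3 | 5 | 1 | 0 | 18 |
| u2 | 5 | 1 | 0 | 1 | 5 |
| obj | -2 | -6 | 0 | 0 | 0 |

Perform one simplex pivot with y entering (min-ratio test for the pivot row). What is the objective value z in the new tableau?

Ratio test on column y — row 1: 18/5 = 18/5; row 2: 5/1 = 5. Minimum is 18/5 at row 1 (u1 leaves); pivot element 5.
Pivot on row 1; the obj-row RHS becomes 0 − (-6)·(18/5) = 108/5.

108/5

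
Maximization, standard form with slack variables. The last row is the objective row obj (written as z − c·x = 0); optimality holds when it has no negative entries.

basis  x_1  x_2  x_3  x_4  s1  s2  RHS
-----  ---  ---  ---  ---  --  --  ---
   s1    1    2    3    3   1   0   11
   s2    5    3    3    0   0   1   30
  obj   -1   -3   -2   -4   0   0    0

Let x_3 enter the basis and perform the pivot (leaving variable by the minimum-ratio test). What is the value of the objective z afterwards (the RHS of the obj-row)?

Ratio test on column x_3 — row 1: 11/3 = 11/3; row 2: 30/3 = 10. Minimum is 11/3 at row 1 (s1 leaves); pivot element 3.
Pivot on row 1; the obj-row RHS becomes 0 − (-2)·(11/3) = 22/3.

22/3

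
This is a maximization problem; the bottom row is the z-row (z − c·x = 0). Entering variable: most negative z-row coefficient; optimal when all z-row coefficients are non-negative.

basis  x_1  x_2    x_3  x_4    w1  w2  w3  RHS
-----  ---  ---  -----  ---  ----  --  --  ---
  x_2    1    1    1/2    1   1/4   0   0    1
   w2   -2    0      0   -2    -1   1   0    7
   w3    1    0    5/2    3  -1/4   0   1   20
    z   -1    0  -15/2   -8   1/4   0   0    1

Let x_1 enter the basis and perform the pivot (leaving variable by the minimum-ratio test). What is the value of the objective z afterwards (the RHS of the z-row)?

Ratio test on column x_1 — row 1: 1/1 = 1; row 2: entry -2 ≤ 0; row 3: 20/1 = 20. Minimum is 1 at row 1 (x_2 leaves); pivot element 1.
Pivot on row 1; the z-row RHS becomes 1 − (-1)·1 = 2.

2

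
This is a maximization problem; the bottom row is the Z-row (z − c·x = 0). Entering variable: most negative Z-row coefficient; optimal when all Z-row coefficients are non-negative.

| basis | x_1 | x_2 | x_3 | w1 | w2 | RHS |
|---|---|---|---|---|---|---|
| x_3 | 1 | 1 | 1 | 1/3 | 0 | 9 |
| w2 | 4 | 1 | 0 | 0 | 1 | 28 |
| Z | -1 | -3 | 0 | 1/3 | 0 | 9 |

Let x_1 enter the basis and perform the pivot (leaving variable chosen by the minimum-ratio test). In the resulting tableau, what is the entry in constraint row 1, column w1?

1/3

Ratio test on column x_1 — row 1: 9/1 = 9; row 2: 28/4 = 7. Minimum is 7 at row 2 (w2 leaves); pivot element 4.
Divide row 2 by 4; eliminate column x_1 from the other rows.
Row 1 update in column w1: 1/3 − 1·0 = 1/3.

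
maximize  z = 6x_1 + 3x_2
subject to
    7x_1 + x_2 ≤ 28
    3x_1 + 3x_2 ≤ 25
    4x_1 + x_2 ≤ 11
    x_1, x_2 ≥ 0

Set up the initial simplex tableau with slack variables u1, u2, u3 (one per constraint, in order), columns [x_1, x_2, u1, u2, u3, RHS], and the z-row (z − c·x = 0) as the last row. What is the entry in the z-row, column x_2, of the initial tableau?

-3

The z-row carries the negated objective coefficients: the x_2 entry is -3.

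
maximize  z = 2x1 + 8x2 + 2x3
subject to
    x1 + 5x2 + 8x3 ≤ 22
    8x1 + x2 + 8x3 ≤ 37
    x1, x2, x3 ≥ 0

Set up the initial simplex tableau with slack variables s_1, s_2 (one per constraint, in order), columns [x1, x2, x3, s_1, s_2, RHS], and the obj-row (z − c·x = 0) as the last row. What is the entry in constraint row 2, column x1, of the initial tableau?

Constraint 2 has coefficient 8 on x1.

8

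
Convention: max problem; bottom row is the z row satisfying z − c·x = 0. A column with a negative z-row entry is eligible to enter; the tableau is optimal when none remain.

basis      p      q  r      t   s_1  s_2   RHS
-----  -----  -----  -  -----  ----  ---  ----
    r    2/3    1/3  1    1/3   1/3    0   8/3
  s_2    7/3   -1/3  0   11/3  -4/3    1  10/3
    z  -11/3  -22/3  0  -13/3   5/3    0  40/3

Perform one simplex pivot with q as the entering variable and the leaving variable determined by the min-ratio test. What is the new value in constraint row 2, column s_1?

Ratio test on column q — row 1: (8/3)/(1/3) = 8; row 2: entry -1/3 ≤ 0. Minimum is 8 at row 1 (r leaves); pivot element 1/3.
Divide row 1 by 1/3; eliminate column q from the other rows.
Row 2 update in column s_1: -4/3 − (-1/3)·1 = -1.

-1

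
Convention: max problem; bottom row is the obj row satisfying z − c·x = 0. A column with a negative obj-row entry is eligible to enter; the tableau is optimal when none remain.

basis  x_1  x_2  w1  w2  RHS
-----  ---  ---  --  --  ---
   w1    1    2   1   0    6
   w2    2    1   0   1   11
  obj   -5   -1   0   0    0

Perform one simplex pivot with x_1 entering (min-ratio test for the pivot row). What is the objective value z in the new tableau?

55/2

Ratio test on column x_1 — row 1: 6/1 = 6; row 2: 11/2 = 11/2. Minimum is 11/2 at row 2 (w2 leaves); pivot element 2.
Pivot on row 2; the obj-row RHS becomes 0 − (-5)·(11/2) = 55/2.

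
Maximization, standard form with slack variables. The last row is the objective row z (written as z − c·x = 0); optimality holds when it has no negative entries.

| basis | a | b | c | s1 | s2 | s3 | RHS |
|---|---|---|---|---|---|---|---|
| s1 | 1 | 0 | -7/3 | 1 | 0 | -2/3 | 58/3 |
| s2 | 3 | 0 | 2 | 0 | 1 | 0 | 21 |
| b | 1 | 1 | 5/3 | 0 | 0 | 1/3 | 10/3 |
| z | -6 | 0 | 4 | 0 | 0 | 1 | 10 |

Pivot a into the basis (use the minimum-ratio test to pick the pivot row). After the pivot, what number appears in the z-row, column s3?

Ratio test on column a — row 1: (58/3)/1 = 58/3; row 2: 21/3 = 7; row 3: (10/3)/1 = 10/3. Minimum is 10/3 at row 3 (b leaves); pivot element 1.
Divide row 3 by 1; eliminate column a from the other rows.
z-row update in column s3: 1 − (-6)·(1/3) = 3.

3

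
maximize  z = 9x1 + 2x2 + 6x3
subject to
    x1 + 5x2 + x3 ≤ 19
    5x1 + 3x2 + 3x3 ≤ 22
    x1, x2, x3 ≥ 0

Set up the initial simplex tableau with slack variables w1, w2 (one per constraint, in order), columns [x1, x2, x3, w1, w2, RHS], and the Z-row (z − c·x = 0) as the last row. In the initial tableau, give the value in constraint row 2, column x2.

Constraint 2 has coefficient 3 on x2.

3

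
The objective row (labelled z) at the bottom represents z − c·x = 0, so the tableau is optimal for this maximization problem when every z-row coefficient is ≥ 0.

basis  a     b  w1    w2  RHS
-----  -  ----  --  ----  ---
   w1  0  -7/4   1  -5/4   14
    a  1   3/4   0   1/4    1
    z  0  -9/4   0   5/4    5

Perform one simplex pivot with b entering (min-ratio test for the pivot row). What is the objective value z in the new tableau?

Ratio test on column b — row 1: entry -7/4 ≤ 0; row 2: 1/(3/4) = 4/3. Minimum is 4/3 at row 2 (a leaves); pivot element 3/4.
Pivot on row 2; the z-row RHS becomes 5 − (-9/4)·(4/3) = 8.

8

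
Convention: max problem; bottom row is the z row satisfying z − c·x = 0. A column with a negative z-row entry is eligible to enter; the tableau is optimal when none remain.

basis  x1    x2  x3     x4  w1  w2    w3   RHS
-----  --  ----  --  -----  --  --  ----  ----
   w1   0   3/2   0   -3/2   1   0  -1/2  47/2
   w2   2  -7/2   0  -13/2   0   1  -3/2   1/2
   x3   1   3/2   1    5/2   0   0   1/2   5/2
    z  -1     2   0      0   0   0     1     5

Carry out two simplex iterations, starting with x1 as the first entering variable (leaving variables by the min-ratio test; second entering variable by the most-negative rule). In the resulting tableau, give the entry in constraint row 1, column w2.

Ratio test on column x1 — row 1: entry 0 ≤ 0; row 2: (1/2)/2 = 1/4; row 3: (5/2)/1 = 5/2. Minimum is 1/4 at row 2 (w2 leaves); pivot element 2.
Divide row 2 by 2; eliminate column x1 from the other rows.
Second iteration: most negative z-row entry is -13/4 in column x4, so x4 enters.
Ratio test on column x4 — row 1: entry -3/2 ≤ 0; row 2: entry -13/4 ≤ 0; row 3: (9/4)/(23/4) = 9/23. Minimum is 9/23 at row 3 (x3 leaves); pivot element 23/4.
Divide row 3 by 23/4; eliminate column x4 from the other rows.
After both pivots, the entry at constraint row 1, column w2 is -3/23.

-3/23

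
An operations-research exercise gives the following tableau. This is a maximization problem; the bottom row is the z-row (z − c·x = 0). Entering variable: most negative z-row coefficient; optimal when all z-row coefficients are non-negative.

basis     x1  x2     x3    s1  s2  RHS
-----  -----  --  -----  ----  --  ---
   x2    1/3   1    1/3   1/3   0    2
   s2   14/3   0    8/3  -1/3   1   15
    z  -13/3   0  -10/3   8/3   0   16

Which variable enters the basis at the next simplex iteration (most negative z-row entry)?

x1

Negative z-row entries: x1: -13/3, x3: -10/3.
The most negative is -13/3 in column x1, so x1 enters.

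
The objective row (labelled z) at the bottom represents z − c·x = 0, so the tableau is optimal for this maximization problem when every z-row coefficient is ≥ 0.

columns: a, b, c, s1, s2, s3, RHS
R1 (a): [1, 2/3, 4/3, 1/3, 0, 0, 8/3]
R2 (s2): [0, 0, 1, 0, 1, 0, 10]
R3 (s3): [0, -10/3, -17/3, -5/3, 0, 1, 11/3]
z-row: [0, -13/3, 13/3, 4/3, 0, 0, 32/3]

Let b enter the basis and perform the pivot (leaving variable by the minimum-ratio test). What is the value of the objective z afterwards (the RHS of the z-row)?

28

Ratio test on column b — row 1: (8/3)/(2/3) = 4; row 2: entry 0 ≤ 0; row 3: entry -10/3 ≤ 0. Minimum is 4 at row 1 (a leaves); pivot element 2/3.
Pivot on row 1; the z-row RHS becomes 32/3 − (-13/3)·4 = 28.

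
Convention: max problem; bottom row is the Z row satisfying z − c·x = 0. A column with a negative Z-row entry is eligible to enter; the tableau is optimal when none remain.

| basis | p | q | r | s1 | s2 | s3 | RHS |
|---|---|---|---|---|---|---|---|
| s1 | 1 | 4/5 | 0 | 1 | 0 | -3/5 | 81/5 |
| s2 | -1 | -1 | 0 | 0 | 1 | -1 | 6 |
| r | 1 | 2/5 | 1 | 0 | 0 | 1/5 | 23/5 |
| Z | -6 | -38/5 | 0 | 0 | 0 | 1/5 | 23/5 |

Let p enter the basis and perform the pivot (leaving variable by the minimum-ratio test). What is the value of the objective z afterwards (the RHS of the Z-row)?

161/5

Ratio test on column p — row 1: (81/5)/1 = 81/5; row 2: entry -1 ≤ 0; row 3: (23/5)/1 = 23/5. Minimum is 23/5 at row 3 (r leaves); pivot element 1.
Pivot on row 3; the Z-row RHS becomes 23/5 − (-6)·(23/5) = 161/5.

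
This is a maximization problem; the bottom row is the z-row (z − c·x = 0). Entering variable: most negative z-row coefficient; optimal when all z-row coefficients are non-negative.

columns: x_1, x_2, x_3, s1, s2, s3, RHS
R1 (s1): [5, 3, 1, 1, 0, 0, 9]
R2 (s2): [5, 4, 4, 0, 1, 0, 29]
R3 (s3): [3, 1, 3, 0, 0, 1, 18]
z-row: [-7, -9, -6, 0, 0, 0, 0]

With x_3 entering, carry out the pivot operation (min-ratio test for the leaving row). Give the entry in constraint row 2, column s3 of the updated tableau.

Ratio test on column x_3 — row 1: 9/1 = 9; row 2: 29/4 = 29/4; row 3: 18/3 = 6. Minimum is 6 at row 3 (s3 leaves); pivot element 3.
Divide row 3 by 3; eliminate column x_3 from the other rows.
Row 2 update in column s3: 0 − 4·(1/3) = -4/3.

-4/3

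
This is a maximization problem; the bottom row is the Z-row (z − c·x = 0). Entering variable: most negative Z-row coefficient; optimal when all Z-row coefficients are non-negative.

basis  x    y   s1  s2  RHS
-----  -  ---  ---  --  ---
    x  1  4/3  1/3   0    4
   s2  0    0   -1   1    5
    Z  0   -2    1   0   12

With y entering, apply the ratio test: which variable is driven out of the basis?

Column y entries and ratios — x: 4/(4/3) = 3; s2: 0 ≤ 0, skip.
Smallest ratio is 3 in the row of x, so x leaves.

x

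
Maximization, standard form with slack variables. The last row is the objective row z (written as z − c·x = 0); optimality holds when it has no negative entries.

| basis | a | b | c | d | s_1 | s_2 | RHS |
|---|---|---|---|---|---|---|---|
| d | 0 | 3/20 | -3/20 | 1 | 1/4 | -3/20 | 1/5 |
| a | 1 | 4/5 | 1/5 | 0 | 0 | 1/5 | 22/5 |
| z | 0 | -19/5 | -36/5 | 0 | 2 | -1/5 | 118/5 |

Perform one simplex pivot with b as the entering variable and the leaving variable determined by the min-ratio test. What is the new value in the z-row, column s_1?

Ratio test on column b — row 1: (1/5)/(3/20) = 4/3; row 2: (22/5)/(4/5) = 11/2. Minimum is 4/3 at row 1 (d leaves); pivot element 3/20.
Divide row 1 by 3/20; eliminate column b from the other rows.
z-row update in column s_1: 2 − (-19/5)·(5/3) = 25/3.

25/3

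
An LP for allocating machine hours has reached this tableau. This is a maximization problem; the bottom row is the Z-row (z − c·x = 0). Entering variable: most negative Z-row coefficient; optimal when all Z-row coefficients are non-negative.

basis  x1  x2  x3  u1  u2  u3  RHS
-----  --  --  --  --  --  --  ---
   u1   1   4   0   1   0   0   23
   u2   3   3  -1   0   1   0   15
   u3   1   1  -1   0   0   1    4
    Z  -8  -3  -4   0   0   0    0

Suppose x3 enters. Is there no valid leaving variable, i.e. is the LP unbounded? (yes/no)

Every constraint-row entry in column x3 is ≤ 0, so increasing x3 is unbounded.

yes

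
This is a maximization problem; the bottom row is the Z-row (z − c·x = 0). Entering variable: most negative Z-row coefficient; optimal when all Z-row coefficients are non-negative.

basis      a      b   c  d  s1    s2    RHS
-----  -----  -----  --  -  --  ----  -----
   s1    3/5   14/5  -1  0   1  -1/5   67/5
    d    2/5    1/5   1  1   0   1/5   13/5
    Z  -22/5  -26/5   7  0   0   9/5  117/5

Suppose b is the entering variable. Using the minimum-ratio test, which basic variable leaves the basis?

s1

Column b entries and ratios — s1: (67/5)/(14/5) = 67/14; d: (13/5)/(1/5) = 13.
Smallest ratio is 67/14 in the row of s1, so s1 leaves.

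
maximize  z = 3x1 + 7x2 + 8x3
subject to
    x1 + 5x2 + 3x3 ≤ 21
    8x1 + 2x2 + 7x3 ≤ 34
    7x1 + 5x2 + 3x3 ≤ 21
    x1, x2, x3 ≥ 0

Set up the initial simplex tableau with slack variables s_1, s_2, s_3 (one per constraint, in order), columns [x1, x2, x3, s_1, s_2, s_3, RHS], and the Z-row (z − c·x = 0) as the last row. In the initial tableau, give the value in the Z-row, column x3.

The Z-row carries the negated objective coefficients: the x3 entry is -8.

-8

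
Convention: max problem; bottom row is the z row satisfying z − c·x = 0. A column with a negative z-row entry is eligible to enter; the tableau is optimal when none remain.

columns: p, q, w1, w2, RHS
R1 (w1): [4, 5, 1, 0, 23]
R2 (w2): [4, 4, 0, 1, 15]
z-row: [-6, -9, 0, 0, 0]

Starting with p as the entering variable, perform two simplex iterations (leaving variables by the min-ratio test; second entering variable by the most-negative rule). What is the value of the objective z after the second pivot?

Ratio test on column p — row 1: 23/4 = 23/4; row 2: 15/4 = 15/4. Minimum is 15/4 at row 2 (w2 leaves); pivot element 4.
Pivot on row 2; the z-row RHS becomes 0 − (-6)·(15/4) = 45/2.
Next entering variable (most negative z-row entry -3): q.
Ratio test on column q — row 1: 8/1 = 8; row 2: (15/4)/1 = 15/4. Minimum is 15/4 at row 2 (p leaves); pivot element 1.
After the second pivot the z-row RHS is 45/2 − (-3)·(15/4) = 135/4.

135/4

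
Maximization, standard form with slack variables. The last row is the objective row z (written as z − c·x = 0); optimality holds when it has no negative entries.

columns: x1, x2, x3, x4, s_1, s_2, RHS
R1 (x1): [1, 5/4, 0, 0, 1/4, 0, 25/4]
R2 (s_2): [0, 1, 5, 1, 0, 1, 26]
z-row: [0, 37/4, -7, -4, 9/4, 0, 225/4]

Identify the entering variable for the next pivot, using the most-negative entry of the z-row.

x3

Negative z-row entries: x3: -7, x4: -4.
The most negative is -7 in column x3, so x3 enters.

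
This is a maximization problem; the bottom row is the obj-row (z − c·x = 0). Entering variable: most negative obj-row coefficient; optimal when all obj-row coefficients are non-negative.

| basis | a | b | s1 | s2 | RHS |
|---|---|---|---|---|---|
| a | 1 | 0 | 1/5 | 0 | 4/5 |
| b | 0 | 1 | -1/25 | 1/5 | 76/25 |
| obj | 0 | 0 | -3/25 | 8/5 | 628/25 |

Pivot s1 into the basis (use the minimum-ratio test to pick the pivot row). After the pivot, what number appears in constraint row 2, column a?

1/5

Ratio test on column s1 — row 1: (4/5)/(1/5) = 4; row 2: entry -1/25 ≤ 0. Minimum is 4 at row 1 (a leaves); pivot element 1/5.
Divide row 1 by 1/5; eliminate column s1 from the other rows.
Row 2 update in column a: 0 − (-1/25)·5 = 1/5.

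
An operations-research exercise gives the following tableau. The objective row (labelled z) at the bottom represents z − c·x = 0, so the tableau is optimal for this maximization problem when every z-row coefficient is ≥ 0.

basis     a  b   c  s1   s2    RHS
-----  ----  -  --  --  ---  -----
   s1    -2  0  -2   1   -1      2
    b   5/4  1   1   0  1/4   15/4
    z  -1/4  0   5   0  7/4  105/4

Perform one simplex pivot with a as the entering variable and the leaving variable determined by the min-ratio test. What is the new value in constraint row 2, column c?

4/5

Ratio test on column a — row 1: entry -2 ≤ 0; row 2: (15/4)/(5/4) = 3. Minimum is 3 at row 2 (b leaves); pivot element 5/4.
Divide row 2 by 5/4; eliminate column a from the other rows.
In the new row 2, the c entry is the old entry divided by the pivot: 1/(5/4) = 4/5.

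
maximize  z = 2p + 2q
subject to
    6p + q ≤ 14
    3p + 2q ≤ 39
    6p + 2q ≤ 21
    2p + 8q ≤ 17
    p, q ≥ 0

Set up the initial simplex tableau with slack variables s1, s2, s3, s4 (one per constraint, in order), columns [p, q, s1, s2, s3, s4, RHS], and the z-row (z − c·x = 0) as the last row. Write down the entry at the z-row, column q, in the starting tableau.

The z-row carries the negated objective coefficients: the q entry is -2.

-2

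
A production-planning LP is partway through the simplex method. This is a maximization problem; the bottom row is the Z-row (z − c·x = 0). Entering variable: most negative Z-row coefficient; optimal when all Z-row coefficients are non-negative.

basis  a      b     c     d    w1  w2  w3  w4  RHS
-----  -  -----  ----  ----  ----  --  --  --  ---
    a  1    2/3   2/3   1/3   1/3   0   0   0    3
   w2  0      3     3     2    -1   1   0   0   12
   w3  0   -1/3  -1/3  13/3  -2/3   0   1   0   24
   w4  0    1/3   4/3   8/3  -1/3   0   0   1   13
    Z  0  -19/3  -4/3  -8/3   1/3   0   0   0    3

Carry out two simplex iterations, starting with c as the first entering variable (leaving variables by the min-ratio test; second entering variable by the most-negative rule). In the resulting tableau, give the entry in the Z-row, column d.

Ratio test on column c — row 1: 3/(2/3) = 9/2; row 2: 12/3 = 4; row 3: entry -1/3 ≤ 0; row 4: 13/(4/3) = 39/4. Minimum is 4 at row 2 (w2 leaves); pivot element 3.
Divide row 2 by 3; eliminate column c from the other rows.
Second iteration: most negative Z-row entry is -5 in column b, so b enters.
Ratio test on column b — row 1: entry 0 ≤ 0; row 2: 4/1 = 4; row 3: entry 0 ≤ 0; row 4: entry -1 ≤ 0. Minimum is 4 at row 2 (c leaves); pivot element 1.
Divide row 2 by 1; eliminate column b from the other rows.
After both pivots, the entry at the Z-row, column d is 14/9.

14/9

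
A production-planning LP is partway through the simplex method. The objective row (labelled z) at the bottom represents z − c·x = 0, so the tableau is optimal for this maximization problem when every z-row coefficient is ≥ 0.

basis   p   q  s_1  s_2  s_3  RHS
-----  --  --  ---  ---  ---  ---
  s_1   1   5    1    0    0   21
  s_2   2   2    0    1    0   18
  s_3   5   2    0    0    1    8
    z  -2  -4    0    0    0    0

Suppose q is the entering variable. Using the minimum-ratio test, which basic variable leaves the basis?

s_3

Column q entries and ratios — s_1: 21/5 = 21/5; s_2: 18/2 = 9; s_3: 8/2 = 4.
Smallest ratio is 4 in the row of s_3, so s_3 leaves.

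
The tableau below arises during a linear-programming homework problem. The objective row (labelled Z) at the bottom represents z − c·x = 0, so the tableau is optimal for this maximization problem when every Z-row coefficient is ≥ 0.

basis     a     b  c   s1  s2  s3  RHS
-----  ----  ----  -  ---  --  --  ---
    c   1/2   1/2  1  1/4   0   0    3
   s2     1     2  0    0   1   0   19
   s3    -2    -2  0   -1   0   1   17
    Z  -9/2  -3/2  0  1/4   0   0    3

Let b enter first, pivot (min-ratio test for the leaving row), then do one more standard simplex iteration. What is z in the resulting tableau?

30

Ratio test on column b — row 1: 3/(1/2) = 6; row 2: 19/2 = 19/2; row 3: entry -2 ≤ 0. Minimum is 6 at row 1 (c leaves); pivot element 1/2.
Pivot on row 1; the Z-row RHS becomes 3 − (-3/2)·6 = 12.
Next entering variable (most negative Z-row entry -3): a.
Ratio test on column a — row 1: 6/1 = 6; row 2: entry -1 ≤ 0; row 3: entry 0 ≤ 0. Minimum is 6 at row 1 (b leaves); pivot element 1.
After the second pivot the Z-row RHS is 12 − (-3)·6 = 30.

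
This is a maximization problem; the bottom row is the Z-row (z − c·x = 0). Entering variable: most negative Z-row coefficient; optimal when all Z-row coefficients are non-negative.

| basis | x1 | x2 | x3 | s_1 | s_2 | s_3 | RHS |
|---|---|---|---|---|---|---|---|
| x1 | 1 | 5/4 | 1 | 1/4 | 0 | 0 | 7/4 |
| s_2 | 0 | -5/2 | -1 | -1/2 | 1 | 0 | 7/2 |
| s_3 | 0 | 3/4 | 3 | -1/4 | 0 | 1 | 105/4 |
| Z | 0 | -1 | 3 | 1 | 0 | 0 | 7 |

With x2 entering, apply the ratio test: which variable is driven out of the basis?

Column x2 entries and ratios — x1: (7/4)/(5/4) = 7/5; s_2: -5/2 ≤ 0, skip; s_3: (105/4)/(3/4) = 35.
Smallest ratio is 7/5 in the row of x1, so x1 leaves.

x1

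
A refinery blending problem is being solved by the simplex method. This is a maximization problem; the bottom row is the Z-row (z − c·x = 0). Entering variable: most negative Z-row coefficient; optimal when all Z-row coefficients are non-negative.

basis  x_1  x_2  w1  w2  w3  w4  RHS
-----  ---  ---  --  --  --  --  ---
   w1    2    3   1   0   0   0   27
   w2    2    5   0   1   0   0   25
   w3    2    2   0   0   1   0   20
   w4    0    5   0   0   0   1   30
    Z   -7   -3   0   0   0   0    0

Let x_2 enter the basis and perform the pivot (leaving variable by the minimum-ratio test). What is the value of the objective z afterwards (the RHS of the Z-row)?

15

Ratio test on column x_2 — row 1: 27/3 = 9; row 2: 25/5 = 5; row 3: 20/2 = 10; row 4: 30/5 = 6. Minimum is 5 at row 2 (w2 leaves); pivot element 5.
Pivot on row 2; the Z-row RHS becomes 0 − (-3)·5 = 15.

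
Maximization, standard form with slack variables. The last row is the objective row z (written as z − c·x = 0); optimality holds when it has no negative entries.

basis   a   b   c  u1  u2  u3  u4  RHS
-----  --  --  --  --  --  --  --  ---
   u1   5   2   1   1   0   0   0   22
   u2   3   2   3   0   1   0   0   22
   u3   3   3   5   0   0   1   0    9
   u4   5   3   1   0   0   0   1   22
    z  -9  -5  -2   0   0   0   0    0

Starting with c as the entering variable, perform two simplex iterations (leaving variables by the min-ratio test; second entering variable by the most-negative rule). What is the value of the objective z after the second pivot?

Ratio test on column c — row 1: 22/1 = 22; row 2: 22/3 = 22/3; row 3: 9/5 = 9/5; row 4: 22/1 = 22. Minimum is 9/5 at row 3 (u3 leaves); pivot element 5.
Pivot on row 3; the z-row RHS becomes 0 − (-2)·(9/5) = 18/5.
Next entering variable (most negative z-row entry -39/5): a.
Ratio test on column a — row 1: (101/5)/(22/5) = 101/22; row 2: (83/5)/(6/5) = 83/6; row 3: (9/5)/(3/5) = 3; row 4: (101/5)/(22/5) = 101/22. Minimum is 3 at row 3 (c leaves); pivot element 3/5.
After the second pivot the z-row RHS is 18/5 − (-39/5)·3 = 27.

27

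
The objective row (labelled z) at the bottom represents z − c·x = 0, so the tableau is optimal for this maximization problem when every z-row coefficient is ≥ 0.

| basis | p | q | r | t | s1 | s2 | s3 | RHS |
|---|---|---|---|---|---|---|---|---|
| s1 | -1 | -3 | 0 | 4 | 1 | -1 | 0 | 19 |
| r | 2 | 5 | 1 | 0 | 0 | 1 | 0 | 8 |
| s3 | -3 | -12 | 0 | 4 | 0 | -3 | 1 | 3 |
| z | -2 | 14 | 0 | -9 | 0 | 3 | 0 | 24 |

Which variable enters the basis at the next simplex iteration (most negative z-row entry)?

Negative z-row entries: p: -2, t: -9.
The most negative is -9 in column t, so t enters.

t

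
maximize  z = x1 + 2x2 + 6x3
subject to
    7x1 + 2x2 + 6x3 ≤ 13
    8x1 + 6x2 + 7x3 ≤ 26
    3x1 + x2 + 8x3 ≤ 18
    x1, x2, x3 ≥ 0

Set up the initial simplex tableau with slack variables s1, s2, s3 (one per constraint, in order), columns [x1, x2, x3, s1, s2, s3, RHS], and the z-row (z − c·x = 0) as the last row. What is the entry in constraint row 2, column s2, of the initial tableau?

Slack s2 belongs to constraint 2; its column is the unit vector e_2, so the entry in row 2 is 1.

1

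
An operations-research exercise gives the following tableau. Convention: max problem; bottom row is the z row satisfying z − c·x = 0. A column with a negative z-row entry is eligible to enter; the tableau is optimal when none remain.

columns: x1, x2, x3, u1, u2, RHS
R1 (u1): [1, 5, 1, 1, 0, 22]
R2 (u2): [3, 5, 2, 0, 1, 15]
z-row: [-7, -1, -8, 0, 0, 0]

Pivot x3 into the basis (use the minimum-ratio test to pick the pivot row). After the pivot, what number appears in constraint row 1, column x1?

-1/2

Ratio test on column x3 — row 1: 22/1 = 22; row 2: 15/2 = 15/2. Minimum is 15/2 at row 2 (u2 leaves); pivot element 2.
Divide row 2 by 2; eliminate column x3 from the other rows.
Row 1 update in column x1: 1 − 1·(3/2) = -1/2.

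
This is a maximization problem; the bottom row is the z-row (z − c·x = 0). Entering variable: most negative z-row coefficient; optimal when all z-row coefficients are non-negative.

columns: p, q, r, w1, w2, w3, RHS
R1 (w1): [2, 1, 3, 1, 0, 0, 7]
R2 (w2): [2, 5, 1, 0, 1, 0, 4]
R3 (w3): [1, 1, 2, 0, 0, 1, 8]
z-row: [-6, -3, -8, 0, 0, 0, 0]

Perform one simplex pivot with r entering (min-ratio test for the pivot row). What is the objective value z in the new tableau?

56/3

Ratio test on column r — row 1: 7/3 = 7/3; row 2: 4/1 = 4; row 3: 8/2 = 4. Minimum is 7/3 at row 1 (w1 leaves); pivot element 3.
Pivot on row 1; the z-row RHS becomes 0 − (-8)·(7/3) = 56/3.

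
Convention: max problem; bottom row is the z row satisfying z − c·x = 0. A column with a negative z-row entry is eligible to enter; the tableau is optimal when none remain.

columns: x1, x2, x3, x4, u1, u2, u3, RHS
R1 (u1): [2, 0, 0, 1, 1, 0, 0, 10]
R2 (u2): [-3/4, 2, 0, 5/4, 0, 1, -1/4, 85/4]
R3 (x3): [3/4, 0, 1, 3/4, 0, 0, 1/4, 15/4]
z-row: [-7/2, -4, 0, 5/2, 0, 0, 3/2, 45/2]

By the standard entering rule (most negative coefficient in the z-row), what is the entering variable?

x2

Negative z-row entries: x1: -7/2, x2: -4.
The most negative is -4 in column x2, so x2 enters.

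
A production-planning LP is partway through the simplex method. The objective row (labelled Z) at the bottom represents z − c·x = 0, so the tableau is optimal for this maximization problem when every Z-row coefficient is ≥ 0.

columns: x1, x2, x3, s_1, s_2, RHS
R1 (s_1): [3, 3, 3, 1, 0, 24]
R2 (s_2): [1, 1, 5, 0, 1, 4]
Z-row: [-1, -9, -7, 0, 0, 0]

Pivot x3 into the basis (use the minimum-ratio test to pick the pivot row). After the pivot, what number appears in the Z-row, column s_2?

Ratio test on column x3 — row 1: 24/3 = 8; row 2: 4/5 = 4/5. Minimum is 4/5 at row 2 (s_2 leaves); pivot element 5.
Divide row 2 by 5; eliminate column x3 from the other rows.
Z-row update in column s_2: 0 − (-7)·(1/5) = 7/5.

7/5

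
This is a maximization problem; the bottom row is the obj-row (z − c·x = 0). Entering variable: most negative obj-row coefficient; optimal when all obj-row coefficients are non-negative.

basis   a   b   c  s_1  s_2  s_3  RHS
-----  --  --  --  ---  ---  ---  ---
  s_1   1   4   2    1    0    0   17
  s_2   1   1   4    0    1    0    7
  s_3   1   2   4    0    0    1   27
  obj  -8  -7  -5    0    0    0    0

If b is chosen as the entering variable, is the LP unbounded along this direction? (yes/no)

Column b has positive entries in row(s) 1, 2, 3, so the ratio test bounds it — not unbounded.

no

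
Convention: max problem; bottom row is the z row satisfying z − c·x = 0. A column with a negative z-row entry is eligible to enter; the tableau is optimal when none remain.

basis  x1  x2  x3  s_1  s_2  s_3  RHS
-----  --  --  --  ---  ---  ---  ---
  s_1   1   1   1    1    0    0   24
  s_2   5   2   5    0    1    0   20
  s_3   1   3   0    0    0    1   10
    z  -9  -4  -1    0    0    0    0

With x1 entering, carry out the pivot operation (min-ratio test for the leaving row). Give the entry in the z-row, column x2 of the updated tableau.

-2/5

Ratio test on column x1 — row 1: 24/1 = 24; row 2: 20/5 = 4; row 3: 10/1 = 10. Minimum is 4 at row 2 (s_2 leaves); pivot element 5.
Divide row 2 by 5; eliminate column x1 from the other rows.
z-row update in column x2: -4 − (-9)·(2/5) = -2/5.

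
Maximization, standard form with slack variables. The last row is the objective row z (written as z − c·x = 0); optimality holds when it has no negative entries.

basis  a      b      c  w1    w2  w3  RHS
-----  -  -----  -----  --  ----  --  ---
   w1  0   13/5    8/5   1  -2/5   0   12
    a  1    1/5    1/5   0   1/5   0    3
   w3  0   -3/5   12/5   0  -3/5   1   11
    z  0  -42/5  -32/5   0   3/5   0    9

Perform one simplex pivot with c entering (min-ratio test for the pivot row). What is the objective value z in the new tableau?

Ratio test on column c — row 1: 12/(8/5) = 15/2; row 2: 3/(1/5) = 15; row 3: 11/(12/5) = 55/12. Minimum is 55/12 at row 3 (w3 leaves); pivot element 12/5.
Pivot on row 3; the z-row RHS becomes 9 − (-32/5)·(55/12) = 115/3.

115/3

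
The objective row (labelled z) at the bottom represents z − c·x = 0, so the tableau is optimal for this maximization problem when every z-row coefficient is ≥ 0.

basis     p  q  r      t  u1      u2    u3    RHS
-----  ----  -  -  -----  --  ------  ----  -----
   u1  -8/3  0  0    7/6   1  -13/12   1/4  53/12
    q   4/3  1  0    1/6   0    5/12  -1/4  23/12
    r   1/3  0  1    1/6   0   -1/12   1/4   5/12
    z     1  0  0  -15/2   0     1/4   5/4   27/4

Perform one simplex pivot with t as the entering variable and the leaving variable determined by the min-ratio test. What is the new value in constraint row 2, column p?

Ratio test on column t — row 1: (53/12)/(7/6) = 53/14; row 2: (23/12)/(1/6) = 23/2; row 3: (5/12)/(1/6) = 5/2. Minimum is 5/2 at row 3 (r leaves); pivot element 1/6.
Divide row 3 by 1/6; eliminate column t from the other rows.
Row 2 update in column p: 4/3 − (1/6)·2 = 1.

1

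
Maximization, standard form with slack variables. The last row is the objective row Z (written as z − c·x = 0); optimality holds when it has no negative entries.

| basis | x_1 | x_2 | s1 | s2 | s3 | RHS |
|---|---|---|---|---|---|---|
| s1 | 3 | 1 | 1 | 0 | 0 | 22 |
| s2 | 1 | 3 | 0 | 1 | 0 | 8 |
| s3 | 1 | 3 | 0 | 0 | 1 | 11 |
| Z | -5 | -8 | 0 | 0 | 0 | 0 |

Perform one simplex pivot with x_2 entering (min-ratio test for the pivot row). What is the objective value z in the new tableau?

Ratio test on column x_2 — row 1: 22/1 = 22; row 2: 8/3 = 8/3; row 3: 11/3 = 11/3. Minimum is 8/3 at row 2 (s2 leaves); pivot element 3.
Pivot on row 2; the Z-row RHS becomes 0 − (-8)·(8/3) = 64/3.

64/3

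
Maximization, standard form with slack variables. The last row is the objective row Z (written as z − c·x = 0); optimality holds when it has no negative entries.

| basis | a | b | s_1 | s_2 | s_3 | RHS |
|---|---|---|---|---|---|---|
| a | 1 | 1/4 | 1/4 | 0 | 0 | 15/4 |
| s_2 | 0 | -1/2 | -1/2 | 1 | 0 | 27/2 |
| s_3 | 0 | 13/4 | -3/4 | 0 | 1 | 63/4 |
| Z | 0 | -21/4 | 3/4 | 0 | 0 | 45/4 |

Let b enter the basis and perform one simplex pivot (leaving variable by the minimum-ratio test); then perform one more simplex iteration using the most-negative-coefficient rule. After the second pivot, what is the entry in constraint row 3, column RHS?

Ratio test on column b — row 1: (15/4)/(1/4) = 15; row 2: entry -1/2 ≤ 0; row 3: (63/4)/(13/4) = 63/13. Minimum is 63/13 at row 3 (s_3 leaves); pivot element 13/4.
Divide row 3 by 13/4; eliminate column b from the other rows.
Second iteration: most negative Z-row entry is -6/13 in column s_1, so s_1 enters.
Ratio test on column s_1 — row 1: (33/13)/(4/13) = 33/4; row 2: entry -8/13 ≤ 0; row 3: entry -3/13 ≤ 0. Minimum is 33/4 at row 1 (a leaves); pivot element 4/13.
Divide row 1 by 4/13; eliminate column s_1 from the other rows.
After both pivots, the entry at constraint row 3, column RHS is 27/4.

27/4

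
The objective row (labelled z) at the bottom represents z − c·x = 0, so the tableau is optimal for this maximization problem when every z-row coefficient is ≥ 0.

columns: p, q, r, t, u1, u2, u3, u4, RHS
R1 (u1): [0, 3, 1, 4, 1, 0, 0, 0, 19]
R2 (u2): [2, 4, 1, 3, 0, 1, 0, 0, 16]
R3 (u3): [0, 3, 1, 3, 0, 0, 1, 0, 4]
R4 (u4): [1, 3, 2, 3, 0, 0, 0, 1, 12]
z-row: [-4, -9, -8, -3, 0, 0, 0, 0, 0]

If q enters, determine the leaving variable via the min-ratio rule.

Column q entries and ratios — u1: 19/3 = 19/3; u2: 16/4 = 4; u3: 4/3 = 4/3; u4: 12/3 = 4.
Smallest ratio is 4/3 in the row of u3, so u3 leaves.

u3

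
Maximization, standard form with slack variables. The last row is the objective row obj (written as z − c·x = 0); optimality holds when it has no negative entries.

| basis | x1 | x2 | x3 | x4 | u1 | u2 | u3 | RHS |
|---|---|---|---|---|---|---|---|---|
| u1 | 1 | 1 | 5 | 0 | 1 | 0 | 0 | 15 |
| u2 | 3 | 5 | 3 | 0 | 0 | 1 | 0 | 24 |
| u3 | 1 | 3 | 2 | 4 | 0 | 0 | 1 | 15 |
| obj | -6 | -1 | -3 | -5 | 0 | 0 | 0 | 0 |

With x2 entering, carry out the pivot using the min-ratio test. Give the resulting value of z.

24/5

Ratio test on column x2 — row 1: 15/1 = 15; row 2: 24/5 = 24/5; row 3: 15/3 = 5. Minimum is 24/5 at row 2 (u2 leaves); pivot element 5.
Pivot on row 2; the obj-row RHS becomes 0 − (-1)·(24/5) = 24/5.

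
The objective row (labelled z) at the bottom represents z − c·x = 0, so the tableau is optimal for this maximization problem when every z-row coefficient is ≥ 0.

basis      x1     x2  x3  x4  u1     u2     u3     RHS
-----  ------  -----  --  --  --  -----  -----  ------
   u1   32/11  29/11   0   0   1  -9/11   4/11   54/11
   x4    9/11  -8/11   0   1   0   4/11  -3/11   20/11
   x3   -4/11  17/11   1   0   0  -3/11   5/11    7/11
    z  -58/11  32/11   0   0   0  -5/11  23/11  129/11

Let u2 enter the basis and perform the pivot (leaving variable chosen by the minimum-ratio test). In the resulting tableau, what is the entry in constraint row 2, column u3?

Ratio test on column u2 — row 1: entry -9/11 ≤ 0; row 2: (20/11)/(4/11) = 5; row 3: entry -3/11 ≤ 0. Minimum is 5 at row 2 (x4 leaves); pivot element 4/11.
Divide row 2 by 4/11; eliminate column u2 from the other rows.
In the new row 2, the u3 entry is the old entry divided by the pivot: (-3/11)/(4/11) = -3/4.

-3/4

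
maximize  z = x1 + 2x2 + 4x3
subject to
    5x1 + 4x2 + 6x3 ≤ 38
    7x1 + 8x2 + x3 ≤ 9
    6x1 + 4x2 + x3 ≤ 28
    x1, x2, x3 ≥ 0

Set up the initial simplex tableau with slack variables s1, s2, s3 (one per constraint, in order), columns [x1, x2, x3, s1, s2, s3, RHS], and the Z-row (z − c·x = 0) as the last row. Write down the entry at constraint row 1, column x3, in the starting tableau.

Constraint 1 has coefficient 6 on x3.

6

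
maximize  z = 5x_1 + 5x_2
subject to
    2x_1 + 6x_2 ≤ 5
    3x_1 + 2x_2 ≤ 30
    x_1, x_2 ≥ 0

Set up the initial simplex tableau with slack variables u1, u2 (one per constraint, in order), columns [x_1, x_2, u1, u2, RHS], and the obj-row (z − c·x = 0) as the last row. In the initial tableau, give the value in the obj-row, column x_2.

The obj-row carries the negated objective coefficients: the x_2 entry is -5.

-5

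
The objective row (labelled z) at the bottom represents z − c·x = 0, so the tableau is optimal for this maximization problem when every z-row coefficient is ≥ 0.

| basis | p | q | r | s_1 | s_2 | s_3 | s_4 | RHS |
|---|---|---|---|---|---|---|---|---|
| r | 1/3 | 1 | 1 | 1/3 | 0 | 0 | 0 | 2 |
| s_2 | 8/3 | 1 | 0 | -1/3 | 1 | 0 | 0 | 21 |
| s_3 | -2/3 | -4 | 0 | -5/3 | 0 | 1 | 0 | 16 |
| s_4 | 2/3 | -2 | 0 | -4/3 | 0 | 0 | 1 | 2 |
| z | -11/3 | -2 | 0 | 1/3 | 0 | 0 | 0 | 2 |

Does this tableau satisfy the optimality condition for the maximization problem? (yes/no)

The z-row has a negative entry -11/3 in column p, so it is not optimal.

no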